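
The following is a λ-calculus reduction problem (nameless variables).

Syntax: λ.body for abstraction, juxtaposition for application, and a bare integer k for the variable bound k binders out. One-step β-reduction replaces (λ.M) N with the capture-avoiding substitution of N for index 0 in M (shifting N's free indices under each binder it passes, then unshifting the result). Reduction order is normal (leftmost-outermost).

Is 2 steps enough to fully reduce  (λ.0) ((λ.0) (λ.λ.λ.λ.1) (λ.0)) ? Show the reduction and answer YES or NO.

Answer: NO — after 2 steps the term is (λ.λ.λ.λ.1) (λ.0), not yet normal

Working:
  start: (λ.0) ((λ.0) (λ.λ.λ.λ.1) (λ.0))
  [1] (λ.0) (λ.λ.λ.λ.1) (λ.0)
  [2] (λ.λ.λ.λ.1) (λ.0)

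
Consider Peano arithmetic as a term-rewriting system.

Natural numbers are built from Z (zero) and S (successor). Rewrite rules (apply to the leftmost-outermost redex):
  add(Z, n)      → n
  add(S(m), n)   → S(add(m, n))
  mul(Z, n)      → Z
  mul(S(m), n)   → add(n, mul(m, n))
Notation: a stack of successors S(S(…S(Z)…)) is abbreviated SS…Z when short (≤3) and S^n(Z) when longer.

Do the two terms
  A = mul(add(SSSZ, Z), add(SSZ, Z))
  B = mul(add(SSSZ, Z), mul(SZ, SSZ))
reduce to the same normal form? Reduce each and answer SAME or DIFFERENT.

Answer: SAME — A ⇓ S^6(Z), B ⇓ S^6(Z)

Reduction:
Term A:
  start: mul(add(SSSZ, Z), add(SSZ, Z))
  step 1: mul(S(add(SSZ, Z)), add(SSZ, Z))
  step 2: add(add(SSZ, Z), mul(add(SSZ, Z), add(SSZ, Z)))
  step 3: add(S(add(SZ, Z)), mul(add(SSZ, Z), add(SSZ, Z)))
  step 4: S(add(add(SZ, Z), mul(add(SSZ, Z), add(SSZ, Z))))
  step 5: S(add(S(add(Z, Z)), mul(add(SSZ, Z), add(SSZ, Z))))
  step 6: S(S(add(add(Z, Z), mul(add(SSZ, Z), add(SSZ, Z)))))
  step 7: S(S(add(Z, mul(add(SSZ, Z), add(SSZ, Z)))))
  step 8: S(S(mul(add(SSZ, Z), add(SSZ, Z))))
  step 9: S(S(mul(S(add(SZ, Z)), add(SSZ, Z))))
  step 10: S(S(add(add(SSZ, Z), mul(add(SZ, Z), add(SSZ, Z)))))
  step 11: S(S(add(S(add(SZ, Z)), mul(add(SZ, Z), add(SSZ, Z)))))
  step 12: S(S(S(add(add(SZ, Z), mul(add(SZ, Z), add(SSZ, Z))))))
  step 13: S(S(S(add(S(add(Z, Z)), mul(add(SZ, Z), add(SSZ, Z))))))
  step 14: S(S(S(S(add(add(Z, Z), mul(add(SZ, Z), add(SSZ, Z)))))))
  step 15: S(S(S(S(add(Z, mul(add(SZ, Z), add(SSZ, Z)))))))
  step 16: S(S(S(S(mul(add(SZ, Z), add(SSZ, Z))))))
  step 17: S(S(S(S(mul(S(add(Z, Z)), add(SSZ, Z))))))
  step 18: S(S(S(S(add(add(SSZ, Z), mul(add(Z, Z), add(SSZ, Z)))))))
  step 19: S(S(S(S(add(S(add(SZ, Z)), mul(add(Z, Z), add(SSZ, Z)))))))
  step 20: S(S(S(S(S(add(add(SZ, Z), mul(add(Z, Z), add(SSZ, Z))))))))
  step 21: S(S(S(S(S(add(S(add(Z, Z)), mul(add(Z, Z), add(SSZ, Z))))))))
  step 22: S(S(S(S(S(S(add(add(Z, Z), mul(add(Z, Z), add(SSZ, Z)))))))))
  step 23: S(S(S(S(S(S(add(Z, mul(add(Z, Z), add(SSZ, Z)))))))))
  step 24: S(S(S(S(S(S(mul(add(Z, Z), add(SSZ, Z))))))))
  step 25: S(S(S(S(S(S(mul(Z, add(SSZ, Z))))))))
  step 26: S^6(Z)

Term B:
  start: mul(add(SSSZ, Z), mul(SZ, SSZ))
  step 1: mul(S(add(SSZ, Z)), mul(SZ, SSZ))
  step 2: add(mul(SZ, SSZ), mul(add(SSZ, Z), mul(SZ, SSZ)))
  step 3: add(add(SSZ, mul(Z, SSZ)), mul(add(SSZ, Z), mul(SZ, SSZ)))
  step 4: add(S(add(SZ, mul(Z, SSZ))), mul(add(SSZ, Z), mul(SZ, SSZ)))
  step 5: S(add(add(SZ, mul(Z, SSZ)), mul(add(SSZ, Z), mul(SZ, SSZ))))
  step 6: S(add(S(add(Z, mul(Z, SSZ))), mul(add(SSZ, Z), mul(SZ, SSZ))))
  step 7: S(S(add(add(Z, mul(Z, SSZ)), mul(add(SSZ, Z), mul(SZ, SSZ)))))
  step 8: S(S(add(mul(Z, SSZ), mul(add(SSZ, Z), mul(SZ, SSZ)))))
  step 9: S(S(add(Z, mul(add(SSZ, Z), mul(SZ, SSZ)))))
  step 10: S(S(mul(add(SSZ, Z), mul(SZ, SSZ))))
  step 11: S(S(mul(S(add(SZ, Z)), mul(SZ, SSZ))))
  step 12: S(S(add(mul(SZ, SSZ), mul(add(SZ, Z), mul(SZ, SSZ)))))
  step 13: S(S(add(add(SSZ, mul(Z, SSZ)), mul(add(SZ, Z), mul(SZ, SSZ)))))
  step 14: S(S(add(S(add(SZ, mul(Z, SSZ))), mul(add(SZ, Z), mul(SZ, SSZ)))))
  step 15: S(S(S(add(add(SZ, mul(Z, SSZ)), mul(add(SZ, Z), mul(SZ, SSZ))))))
  step 16: S(S(S(add(S(add(Z, mul(Z, SSZ))), mul(add(SZ, Z), mul(SZ, SSZ))))))
  step 17: S(S(S(S(add(add(Z, mul(Z, SSZ)), mul(add(SZ, Z), mul(SZ, SSZ)))))))
  step 18: S(S(S(S(add(mul(Z, SSZ), mul(add(SZ, Z), mul(SZ, SSZ)))))))
  step 19: S(S(S(S(add(Z, mul(add(SZ, Z), mul(SZ, SSZ)))))))
  step 20: S(S(S(S(mul(add(SZ, Z), mul(SZ, SSZ))))))
  step 21: S(S(S(S(mul(S(add(Z, Z)), mul(SZ, SSZ))))))
  step 22: S(S(S(S(add(mul(SZ, SSZ), mul(add(Z, Z), mul(SZ, SSZ)))))))
  step 23: S(S(S(S(add(add(SSZ, mul(Z, SSZ)), mul(add(Z, Z), mul(SZ, SSZ)))))))
  step 24: S(S(S(S(add(S(add(SZ, mul(Z, SSZ))), mul(add(Z, Z), mul(SZ, SSZ)))))))
  step 25: S(S(S(S(S(add(add(SZ, mul(Z, SSZ)), mul(add(Z, Z), mul(SZ, SSZ))))))))
  step 26: S(S(S(S(S(add(S(add(Z, mul(Z, SSZ))), mul(add(Z, Z), mul(SZ, SSZ))))))))
  step 27: S(S(S(S(S(S(add(add(Z, mul(Z, SSZ)), mul(add(Z, Z), mul(SZ, SSZ)))))))))
  step 28: S(S(S(S(S(S(add(mul(Z, SSZ), mul(add(Z, Z), mul(SZ, SSZ)))))))))
  step 29: S(S(S(S(S(S(add(Z, mul(add(Z, Z), mul(SZ, SSZ)))))))))
  step 30: S(S(S(S(S(S(mul(add(Z, Z), mul(SZ, SSZ))))))))
  step 31: S(S(S(S(S(S(mul(Z, mul(SZ, SSZ))))))))
  step 32: S^6(Z)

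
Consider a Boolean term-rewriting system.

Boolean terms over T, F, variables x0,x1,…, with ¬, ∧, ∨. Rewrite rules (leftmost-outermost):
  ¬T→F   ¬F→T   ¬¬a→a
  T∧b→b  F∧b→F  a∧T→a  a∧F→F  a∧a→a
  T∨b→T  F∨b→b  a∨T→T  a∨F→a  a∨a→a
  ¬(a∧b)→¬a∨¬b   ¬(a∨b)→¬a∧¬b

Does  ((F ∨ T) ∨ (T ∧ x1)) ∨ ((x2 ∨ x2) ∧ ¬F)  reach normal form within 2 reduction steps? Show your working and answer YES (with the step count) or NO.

  start: ((F ∨ T) ∨ (T ∧ x1)) ∨ ((x2 ∨ x2) ∧ ¬F)
  [1] (T ∨ (T ∧ x1)) ∨ ((x2 ∨ x2) ∧ ¬F)
  [2] T ∨ ((x2 ∨ x2) ∧ ¬F)

Answer: NO — after 2 steps the term is T ∨ ((x2 ∨ x2) ∧ ¬F), not yet normal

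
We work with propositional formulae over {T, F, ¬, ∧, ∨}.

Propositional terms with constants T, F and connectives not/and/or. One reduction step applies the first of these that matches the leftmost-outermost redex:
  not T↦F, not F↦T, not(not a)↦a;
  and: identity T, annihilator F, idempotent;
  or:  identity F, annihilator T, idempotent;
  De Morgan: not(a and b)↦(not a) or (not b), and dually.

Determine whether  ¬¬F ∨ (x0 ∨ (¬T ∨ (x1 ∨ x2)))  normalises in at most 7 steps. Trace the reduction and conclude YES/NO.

Answer: YES — reaches normal form x0 ∨ (x1 ∨ x2) in 4 ≤ 7 steps

Working:
  start: ¬¬F ∨ (x0 ∨ (¬T ∨ (x1 ∨ x2)))
  step 1: F ∨ (x0 ∨ (¬T ∨ (x1 ∨ x2)))
  step 2: x0 ∨ (¬T ∨ (x1 ∨ x2))
  step 3: x0 ∨ (F ∨ (x1 ∨ x2))
  step 4: x0 ∨ (x1 ∨ x2)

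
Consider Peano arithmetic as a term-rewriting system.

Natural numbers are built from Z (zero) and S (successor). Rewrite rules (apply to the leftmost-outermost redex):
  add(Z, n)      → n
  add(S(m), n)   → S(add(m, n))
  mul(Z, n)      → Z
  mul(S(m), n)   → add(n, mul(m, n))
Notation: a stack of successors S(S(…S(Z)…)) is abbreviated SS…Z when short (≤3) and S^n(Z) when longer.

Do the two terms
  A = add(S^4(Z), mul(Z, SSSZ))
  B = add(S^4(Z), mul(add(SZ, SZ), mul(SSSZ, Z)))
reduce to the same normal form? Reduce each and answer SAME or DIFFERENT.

Term A:
  start: add(S^4(Z), mul(Z, SSSZ))
  step 1: S(add(SSSZ, mul(Z, SSSZ)))
  step 2: S(S(add(SSZ, mul(Z, SSSZ))))
  step 3: S(S(S(add(SZ, mul(Z, SSSZ)))))
  step 4: S(S(S(S(add(Z, mul(Z, SSSZ))))))
  step 5: S(S(S(S(mul(Z, SSSZ)))))
  step 6: S^4(Z)

Term B:
  start: add(S^4(Z), mul(add(SZ, SZ), mul(SSSZ, Z)))
  step 1: S(add(SSSZ, mul(add(SZ, SZ), mul(SSSZ, Z))))
  step 2: S(S(add(SSZ, mul(add(SZ, SZ), mul(SSSZ, Z)))))
  step 3: S(S(S(add(SZ, mul(add(SZ, SZ), mul(SSSZ, Z))))))
  step 4: S(S(S(S(add(Z, mul(add(SZ, SZ), mul(SSSZ, Z)))))))
  step 5: S(S(S(S(mul(add(SZ, SZ), mul(SSSZ, Z))))))
  step 6: S(S(S(S(mul(S(add(Z, SZ)), mul(SSSZ, Z))))))
  step 7: S(S(S(S(add(mul(SSSZ, Z), mul(add(Z, SZ), mul(SSSZ, Z)))))))
  step 8: S(S(S(S(add(add(Z, mul(SSZ, Z)), mul(add(Z, SZ), mul(SSSZ, Z)))))))
  step 9: S(S(S(S(add(mul(SSZ, Z), mul(add(Z, SZ), mul(SSSZ, Z)))))))
  step 10: S(S(S(S(add(add(Z, mul(SZ, Z)), mul(add(Z, SZ), mul(SSSZ, Z)))))))
  step 11: S(S(S(S(add(mul(SZ, Z), mul(add(Z, SZ), mul(SSSZ, Z)))))))
  step 12: S(S(S(S(add(add(Z, mul(Z, Z)), mul(add(Z, SZ), mul(SSSZ, Z)))))))
  step 13: S(S(S(S(add(mul(Z, Z), mul(add(Z, SZ), mul(SSSZ, Z)))))))
  step 14: S(S(S(S(add(Z, mul(add(Z, SZ), mul(SSSZ, Z)))))))
  step 15: S(S(S(S(mul(add(Z, SZ), mul(SSSZ, Z))))))
  step 16: S(S(S(S(mul(SZ, mul(SSSZ, Z))))))
  step 17: S(S(S(S(add(mul(SSSZ, Z), mul(Z, mul(SSSZ, Z)))))))
  step 18: S(S(S(S(add(add(Z, mul(SSZ, Z)), mul(Z, mul(SSSZ, Z)))))))
  step 19: S(S(S(S(add(mul(SSZ, Z), mul(Z, mul(SSSZ, Z)))))))
  step 20: S(S(S(S(add(add(Z, mul(SZ, Z)), mul(Z, mul(SSSZ, Z)))))))
  step 21: S(S(S(S(add(mul(SZ, Z), mul(Z, mul(SSSZ, Z)))))))
  step 22: S(S(S(S(add(add(Z, mul(Z, Z)), mul(Z, mul(SSSZ, Z)))))))
  step 23: S(S(S(S(add(mul(Z, Z), mul(Z, mul(SSSZ, Z)))))))
  step 24: S(S(S(S(add(Z, mul(Z, mul(SSSZ, Z)))))))
  step 25: S(S(S(S(mul(Z, mul(SSSZ, Z))))))
  step 26: S^4(Z)

Answer: SAME — A ⇓ S^4(Z), B ⇓ S^4(Z)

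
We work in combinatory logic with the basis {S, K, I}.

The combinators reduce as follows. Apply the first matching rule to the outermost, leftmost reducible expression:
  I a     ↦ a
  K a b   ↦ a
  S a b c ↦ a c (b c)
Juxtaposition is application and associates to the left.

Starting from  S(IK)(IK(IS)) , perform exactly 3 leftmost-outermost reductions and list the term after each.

  start: S(IK)(IK(IS))
  step 1: SK(IK(IS))
  step 2: SK(K(IS))
  step 3: SK(KS)

Answer: after 3 steps: SK(KS)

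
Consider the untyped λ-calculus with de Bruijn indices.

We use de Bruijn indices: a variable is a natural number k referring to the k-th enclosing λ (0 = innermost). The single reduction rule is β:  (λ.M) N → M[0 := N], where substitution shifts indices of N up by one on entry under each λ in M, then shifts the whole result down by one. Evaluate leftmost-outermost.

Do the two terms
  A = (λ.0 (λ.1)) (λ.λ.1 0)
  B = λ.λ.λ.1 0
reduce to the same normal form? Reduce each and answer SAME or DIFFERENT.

Term A:
  start: (λ.0 (λ.1)) (λ.λ.1 0)
  [1] (λ.λ.1 0) (λ.λ.λ.1 0)
  [2] λ.(λ.λ.λ.1 0) 0
  [3] λ.λ.λ.1 0

Term B:
  start: λ.λ.λ.1 0

Answer: SAME — A ⇓ λ.λ.λ.1 0, B ⇓ λ.λ.λ.1 0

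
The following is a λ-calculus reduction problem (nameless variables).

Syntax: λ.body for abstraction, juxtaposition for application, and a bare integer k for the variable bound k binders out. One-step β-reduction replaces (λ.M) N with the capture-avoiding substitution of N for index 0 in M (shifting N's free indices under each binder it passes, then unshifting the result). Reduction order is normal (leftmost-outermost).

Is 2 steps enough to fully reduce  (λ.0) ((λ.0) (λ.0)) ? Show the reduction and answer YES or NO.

  start: (λ.0) ((λ.0) (λ.0))
  [1] (λ.0) (λ.0)
  [2] λ.0

Answer: YES — reaches normal form λ.0 in 2 ≤ 2 steps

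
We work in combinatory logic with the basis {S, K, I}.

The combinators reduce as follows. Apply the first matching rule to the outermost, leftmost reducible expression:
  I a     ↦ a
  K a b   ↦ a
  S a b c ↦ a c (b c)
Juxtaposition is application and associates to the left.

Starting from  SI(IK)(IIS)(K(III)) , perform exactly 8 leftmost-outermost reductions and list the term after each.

  start: SI(IK)(IIS)(K(III))
  →1  I(IIS)(IK(IIS))(K(III))
  →2  IIS(IK(IIS))(K(III))
  →3  IS(IK(IIS))(K(III))
  →4  S(IK(IIS))(K(III))
  →5  S(K(IIS))(K(III))
  →6  S(K(IS))(K(III))
  →7  S(KS)(K(III))
  →8  S(KS)(K(II))

Answer: after 8 steps: S(KS)(K(II))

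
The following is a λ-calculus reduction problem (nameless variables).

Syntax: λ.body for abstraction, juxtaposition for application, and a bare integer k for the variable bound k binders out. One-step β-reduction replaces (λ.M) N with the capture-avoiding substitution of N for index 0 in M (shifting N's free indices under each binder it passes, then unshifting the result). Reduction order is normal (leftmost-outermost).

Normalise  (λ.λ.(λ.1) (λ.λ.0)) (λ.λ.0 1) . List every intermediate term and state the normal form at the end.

Answer: normal form = λ.0  (in 2 steps)

Working:
  start: (λ.λ.(λ.1) (λ.λ.0)) (λ.λ.0 1)
  [1] λ.(λ.1) (λ.λ.0)
  [2] λ.0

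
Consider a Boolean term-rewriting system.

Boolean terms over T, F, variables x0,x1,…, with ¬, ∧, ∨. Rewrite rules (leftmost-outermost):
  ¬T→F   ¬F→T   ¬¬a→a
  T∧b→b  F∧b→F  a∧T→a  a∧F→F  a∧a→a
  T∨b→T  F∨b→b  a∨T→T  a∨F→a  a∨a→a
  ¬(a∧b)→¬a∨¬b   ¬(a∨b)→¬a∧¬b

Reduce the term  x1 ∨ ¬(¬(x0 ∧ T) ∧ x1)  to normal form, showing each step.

  start: x1 ∨ ¬(¬(x0 ∧ T) ∧ x1)
  step 1: x1 ∨ (¬¬(x0 ∧ T) ∨ ¬x1)
  step 2: x1 ∨ ((x0 ∧ T) ∨ ¬x1)
  step 3: x1 ∨ (x0 ∨ ¬x1)

Answer: normal form = x1 ∨ (x0 ∨ ¬x1)  (in 3 steps)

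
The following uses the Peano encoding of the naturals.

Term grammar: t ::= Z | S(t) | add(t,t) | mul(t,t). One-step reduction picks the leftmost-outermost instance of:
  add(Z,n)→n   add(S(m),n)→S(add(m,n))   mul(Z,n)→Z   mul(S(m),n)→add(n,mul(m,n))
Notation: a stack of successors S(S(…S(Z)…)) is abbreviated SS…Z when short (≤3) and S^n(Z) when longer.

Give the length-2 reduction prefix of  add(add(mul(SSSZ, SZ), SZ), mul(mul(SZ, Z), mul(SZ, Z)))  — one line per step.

Answer: after 2 steps: add(add(S(add(Z, mul(SSZ, SZ))), SZ), mul(mul(SZ, Z), mul(SZ, Z)))

Reduction:
  start: add(add(mul(SSSZ, SZ), SZ), mul(mul(SZ, Z), mul(SZ, Z)))
  step 1: add(add(add(SZ, mul(SSZ, SZ)), SZ), mul(mul(SZ, Z), mul(SZ, Z)))
  step 2: add(add(S(add(Z, mul(SSZ, SZ))), SZ), mul(mul(SZ, Z), mul(SZ, Z)))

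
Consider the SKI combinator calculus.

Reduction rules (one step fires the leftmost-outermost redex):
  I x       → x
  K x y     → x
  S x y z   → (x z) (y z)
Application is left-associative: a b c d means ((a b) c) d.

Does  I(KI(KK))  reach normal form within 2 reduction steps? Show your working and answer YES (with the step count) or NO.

Answer: YES — reaches normal form I in 2 ≤ 2 steps

Working:
  start: I(KI(KK))
  →1  KI(KK)
  →2  I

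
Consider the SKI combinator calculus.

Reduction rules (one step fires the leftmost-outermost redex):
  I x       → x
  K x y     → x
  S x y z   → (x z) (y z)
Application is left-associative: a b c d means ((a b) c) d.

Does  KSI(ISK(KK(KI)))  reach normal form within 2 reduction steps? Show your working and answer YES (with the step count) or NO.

Answer: NO — after 2 steps the term is S(SK(KK(KI))), not yet normal

Working:
  start: KSI(ISK(KK(KI)))
  step 1: S(ISK(KK(KI)))
  step 2: S(SK(KK(KI)))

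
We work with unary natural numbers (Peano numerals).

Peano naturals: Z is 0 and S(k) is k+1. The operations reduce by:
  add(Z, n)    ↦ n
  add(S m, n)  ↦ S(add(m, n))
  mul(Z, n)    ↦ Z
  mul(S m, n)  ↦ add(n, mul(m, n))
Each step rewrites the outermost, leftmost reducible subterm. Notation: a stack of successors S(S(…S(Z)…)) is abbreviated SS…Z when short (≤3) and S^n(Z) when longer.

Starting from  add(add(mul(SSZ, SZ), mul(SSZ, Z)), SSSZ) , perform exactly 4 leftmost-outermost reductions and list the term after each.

Answer: after 4 steps: S(add(add(add(Z, mul(SZ, SZ)), mul(SSZ, Z)), SSSZ))

Derivation:
  start: add(add(mul(SSZ, SZ), mul(SSZ, Z)), SSSZ)
  [1] add(add(add(SZ, mul(SZ, SZ)), mul(SSZ, Z)), SSSZ)
  [2] add(add(S(add(Z, mul(SZ, SZ))), mul(SSZ, Z)), SSSZ)
  [3] add(S(add(add(Z, mul(SZ, SZ)), mul(SSZ, Z))), SSSZ)
  [4] S(add(add(add(Z, mul(SZ, SZ)), mul(SSZ, Z)), SSSZ))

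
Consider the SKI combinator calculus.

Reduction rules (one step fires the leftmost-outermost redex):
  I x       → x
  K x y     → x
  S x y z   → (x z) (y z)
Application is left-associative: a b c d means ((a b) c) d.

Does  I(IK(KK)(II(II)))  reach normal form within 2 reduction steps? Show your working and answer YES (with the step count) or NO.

Answer: NO — after 2 steps the term is K(KK)(II(II)), not yet normal

Derivation:
  start: I(IK(KK)(II(II)))
  step 1: IK(KK)(II(II))
  step 2: K(KK)(II(II))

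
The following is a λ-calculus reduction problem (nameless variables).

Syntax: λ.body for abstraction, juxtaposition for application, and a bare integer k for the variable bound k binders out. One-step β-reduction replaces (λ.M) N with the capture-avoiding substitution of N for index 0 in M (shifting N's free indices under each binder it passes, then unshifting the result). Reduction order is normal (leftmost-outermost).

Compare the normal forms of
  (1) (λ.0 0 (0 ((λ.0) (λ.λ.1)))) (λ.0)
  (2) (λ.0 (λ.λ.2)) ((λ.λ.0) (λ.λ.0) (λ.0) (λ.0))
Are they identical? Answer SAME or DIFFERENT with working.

Term A:
  start: (λ.0 0 (0 ((λ.0) (λ.λ.1)))) (λ.0)
  [1] (λ.0) (λ.0) ((λ.0) ((λ.0) (λ.λ.1)))
  [2] (λ.0) ((λ.0) ((λ.0) (λ.λ.1)))
  [3] (λ.0) ((λ.0) (λ.λ.1))
  [4] (λ.0) (λ.λ.1)
  [5] λ.λ.1

Term B:
  start: (λ.0 (λ.λ.2)) ((λ.λ.0) (λ.λ.0) (λ.0) (λ.0))
  [1] (λ.λ.0) (λ.λ.0) (λ.0) (λ.0) (λ.λ.(λ.λ.0) (λ.λ.0) (λ.0) (λ.0))
  [2] (λ.0) (λ.0) (λ.0) (λ.λ.(λ.λ.0) (λ.λ.0) (λ.0) (λ.0))
  [3] (λ.0) (λ.0) (λ.λ.(λ.λ.0) (λ.λ.0) (λ.0) (λ.0))
  [4] (λ.0) (λ.λ.(λ.λ.0) (λ.λ.0) (λ.0) (λ.0))
  [5] λ.λ.(λ.λ.0) (λ.λ.0) (λ.0) (λ.0)
  [6] λ.λ.(λ.0) (λ.0) (λ.0)
  [7] λ.λ.(λ.0) (λ.0)
  [8] λ.λ.λ.0

Answer: DIFFERENT — A ⇓ λ.λ.1, B ⇓ λ.λ.λ.0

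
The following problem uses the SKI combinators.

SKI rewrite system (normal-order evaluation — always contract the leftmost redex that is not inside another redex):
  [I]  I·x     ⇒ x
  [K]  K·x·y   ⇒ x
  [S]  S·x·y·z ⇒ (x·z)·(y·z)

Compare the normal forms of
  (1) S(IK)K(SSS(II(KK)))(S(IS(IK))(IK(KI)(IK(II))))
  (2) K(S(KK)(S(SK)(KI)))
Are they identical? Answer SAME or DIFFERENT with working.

Term A:
  start: S(IK)K(SSS(II(KK)))(S(IS(IK))(IK(KI)(IK(II))))
  step 1: IK(SSS(II(KK)))(K(SSS(II(KK))))(S(IS(IK))(IK(KI)(IK(II))))
  step 2: K(SSS(II(KK)))(K(SSS(II(KK))))(S(IS(IK))(IK(KI)(IK(II))))
  step 3: SSS(II(KK))(S(IS(IK))(IK(KI)(IK(II))))
  step 4: S(II(KK))(S(II(KK)))(S(IS(IK))(IK(KI)(IK(II))))
  step 5: II(KK)(S(IS(IK))(IK(KI)(IK(II))))(S(II(KK))(S(IS(IK))(IK(KI)(IK(II)))))
  step 6: I(KK)(S(IS(IK))(IK(KI)(IK(II))))(S(II(KK))(S(IS(IK))(IK(KI)(IK(II)))))
  step 7: KK(S(IS(IK))(IK(KI)(IK(II))))(S(II(KK))(S(IS(IK))(IK(KI)(IK(II)))))
  step 8: K(S(II(KK))(S(IS(IK))(IK(KI)(IK(II)))))
  step 9: K(S(I(KK))(S(IS(IK))(IK(KI)(IK(II)))))
  step 10: K(S(KK)(S(IS(IK))(IK(KI)(IK(II)))))
  step 11: K(S(KK)(S(S(IK))(IK(KI)(IK(II)))))
  step 12: K(S(KK)(S(SK)(IK(KI)(IK(II)))))
  step 13: K(S(KK)(S(SK)(K(KI)(IK(II)))))
  step 14: K(S(KK)(S(SK)(KI)))

Term B:
  start: K(S(KK)(S(SK)(KI)))

Answer: SAME — A ⇓ K(S(KK)(S(SK)(KI))), B ⇓ K(S(KK)(S(SK)(KI)))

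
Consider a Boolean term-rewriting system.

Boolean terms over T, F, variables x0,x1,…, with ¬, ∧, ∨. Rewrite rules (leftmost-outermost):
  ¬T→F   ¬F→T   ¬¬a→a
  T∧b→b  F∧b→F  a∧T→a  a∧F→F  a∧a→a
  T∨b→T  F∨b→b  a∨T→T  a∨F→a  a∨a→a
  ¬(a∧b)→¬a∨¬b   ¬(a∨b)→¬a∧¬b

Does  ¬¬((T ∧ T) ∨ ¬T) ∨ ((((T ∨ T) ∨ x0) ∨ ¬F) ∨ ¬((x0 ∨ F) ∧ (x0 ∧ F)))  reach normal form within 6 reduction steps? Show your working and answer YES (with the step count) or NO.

  start: ¬¬((T ∧ T) ∨ ¬T) ∨ ((((T ∨ T) ∨ x0) ∨ ¬F) ∨ ¬((x0 ∨ F) ∧ (x0 ∧ F)))
  step 1: ((T ∧ T) ∨ ¬T) ∨ ((((T ∨ T) ∨ x0) ∨ ¬F) ∨ ¬((x0 ∨ F) ∧ (x0 ∧ F)))
  step 2: (T ∨ ¬T) ∨ ((((T ∨ T) ∨ x0) ∨ ¬F) ∨ ¬((x0 ∨ F) ∧ (x0 ∧ F)))
  step 3: T ∨ ((((T ∨ T) ∨ x0) ∨ ¬F) ∨ ¬((x0 ∨ F) ∧ (x0 ∧ F)))
  step 4: T

Answer: YES — reaches normal form T in 4 ≤ 6 steps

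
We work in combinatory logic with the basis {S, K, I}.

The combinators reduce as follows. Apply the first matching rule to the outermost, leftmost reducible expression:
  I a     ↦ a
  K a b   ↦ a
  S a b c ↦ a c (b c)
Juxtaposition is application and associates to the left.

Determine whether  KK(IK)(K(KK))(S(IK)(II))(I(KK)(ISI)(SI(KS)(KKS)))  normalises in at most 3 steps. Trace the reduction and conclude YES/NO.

  start: KK(IK)(K(KK))(S(IK)(II))(I(KK)(ISI)(SI(KS)(KKS)))
  →1  K(K(KK))(S(IK)(II))(I(KK)(ISI)(SI(KS)(KKS)))
  →2  K(KK)(I(KK)(ISI)(SI(KS)(KKS)))
  →3  KK

Answer: YES — reaches normal form KK in 3 ≤ 3 steps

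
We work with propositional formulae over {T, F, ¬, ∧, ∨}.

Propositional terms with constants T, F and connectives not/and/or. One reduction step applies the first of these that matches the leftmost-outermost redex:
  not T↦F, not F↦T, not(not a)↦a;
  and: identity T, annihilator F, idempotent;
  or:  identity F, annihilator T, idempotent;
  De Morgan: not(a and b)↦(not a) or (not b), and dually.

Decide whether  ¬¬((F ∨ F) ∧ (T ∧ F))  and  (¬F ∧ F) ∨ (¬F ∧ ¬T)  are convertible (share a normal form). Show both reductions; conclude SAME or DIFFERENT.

Answer: SAME — A ⇓ F, B ⇓ F

Derivation:
Term A:
  start: ¬¬((F ∨ F) ∧ (T ∧ F))
  step 1: (F ∨ F) ∧ (T ∧ F)
  step 2: F ∧ (T ∧ F)
  step 3: F

Term B:
  start: (¬F ∧ F) ∨ (¬F ∧ ¬T)
  step 1: F ∨ (¬F ∧ ¬T)
  step 2: ¬F ∧ ¬T
  step 3: T ∧ ¬T
  step 4: ¬T
  step 5: F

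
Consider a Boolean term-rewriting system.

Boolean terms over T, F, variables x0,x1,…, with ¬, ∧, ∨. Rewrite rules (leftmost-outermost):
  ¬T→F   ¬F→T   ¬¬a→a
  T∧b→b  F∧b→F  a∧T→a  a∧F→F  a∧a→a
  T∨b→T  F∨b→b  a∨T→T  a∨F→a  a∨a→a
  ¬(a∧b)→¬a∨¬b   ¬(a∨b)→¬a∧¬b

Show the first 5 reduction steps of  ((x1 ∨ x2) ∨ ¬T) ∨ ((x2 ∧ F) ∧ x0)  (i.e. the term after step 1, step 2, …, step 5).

  start: ((x1 ∨ x2) ∨ ¬T) ∨ ((x2 ∧ F) ∧ x0)
  [1] ((x1 ∨ x2) ∨ F) ∨ ((x2 ∧ F) ∧ x0)
  [2] (x1 ∨ x2) ∨ ((x2 ∧ F) ∧ x0)
  [3] (x1 ∨ x2) ∨ (F ∧ x0)
  [4] (x1 ∨ x2) ∨ F
  [5] x1 ∨ x2

Answer: after 5 steps: x1 ∨ x2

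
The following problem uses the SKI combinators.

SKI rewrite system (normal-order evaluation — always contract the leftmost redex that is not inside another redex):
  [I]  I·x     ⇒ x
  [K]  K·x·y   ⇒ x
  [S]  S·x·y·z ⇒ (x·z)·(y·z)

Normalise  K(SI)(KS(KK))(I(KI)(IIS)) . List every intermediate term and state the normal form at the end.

  start: K(SI)(KS(KK))(I(KI)(IIS))
  [1] SI(I(KI)(IIS))
  [2] SI(KI(IIS))
  [3] SII

Answer: normal form = SII  (in 3 steps)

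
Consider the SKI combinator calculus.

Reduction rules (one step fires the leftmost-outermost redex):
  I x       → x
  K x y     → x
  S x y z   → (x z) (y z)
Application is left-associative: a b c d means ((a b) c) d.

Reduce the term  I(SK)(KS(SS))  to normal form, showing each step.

  start: I(SK)(KS(SS))
  [1] SK(KS(SS))
  [2] SKS

Answer: normal form = SKS  (in 2 steps)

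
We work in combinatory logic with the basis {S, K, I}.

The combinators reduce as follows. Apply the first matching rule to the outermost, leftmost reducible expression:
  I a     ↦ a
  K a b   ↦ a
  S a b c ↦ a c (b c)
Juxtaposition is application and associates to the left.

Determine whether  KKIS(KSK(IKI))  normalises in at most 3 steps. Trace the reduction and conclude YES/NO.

Answer: YES — reaches normal form S in 2 ≤ 3 steps

Derivation:
  start: KKIS(KSK(IKI))
  step 1: KS(KSK(IKI))
  step 2: S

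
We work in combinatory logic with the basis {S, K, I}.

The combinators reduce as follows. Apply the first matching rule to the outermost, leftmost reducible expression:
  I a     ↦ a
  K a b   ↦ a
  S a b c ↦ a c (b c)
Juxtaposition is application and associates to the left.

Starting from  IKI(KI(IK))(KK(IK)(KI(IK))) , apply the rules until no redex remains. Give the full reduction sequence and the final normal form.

Answer: normal form = KI  (in 5 steps)

Reduction:
  start: IKI(KI(IK))(KK(IK)(KI(IK)))
  →1  KI(KI(IK))(KK(IK)(KI(IK)))
  →2  I(KK(IK)(KI(IK)))
  →3  KK(IK)(KI(IK))
  →4  K(KI(IK))
  →5  KI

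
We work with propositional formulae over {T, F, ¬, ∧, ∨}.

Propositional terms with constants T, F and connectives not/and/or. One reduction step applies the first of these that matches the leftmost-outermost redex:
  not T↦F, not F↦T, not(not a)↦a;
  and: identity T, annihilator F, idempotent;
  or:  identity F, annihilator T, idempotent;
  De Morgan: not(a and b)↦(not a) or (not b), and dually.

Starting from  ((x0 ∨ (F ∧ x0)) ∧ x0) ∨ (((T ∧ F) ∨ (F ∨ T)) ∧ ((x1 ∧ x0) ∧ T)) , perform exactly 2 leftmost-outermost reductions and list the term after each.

  start: ((x0 ∨ (F ∧ x0)) ∧ x0) ∨ (((T ∧ F) ∨ (F ∨ T)) ∧ ((x1 ∧ x0) ∧ T))
  step 1: ((x0 ∨ F) ∧ x0) ∨ (((T ∧ F) ∨ (F ∨ T)) ∧ ((x1 ∧ x0) ∧ T))
  step 2: (x0 ∧ x0) ∨ (((T ∧ F) ∨ (F ∨ T)) ∧ ((x1 ∧ x0) ∧ T))

Answer: after 2 steps: (x0 ∧ x0) ∨ (((T ∧ F) ∨ (F ∨ T)) ∧ ((x1 ∧ x0) ∧ T))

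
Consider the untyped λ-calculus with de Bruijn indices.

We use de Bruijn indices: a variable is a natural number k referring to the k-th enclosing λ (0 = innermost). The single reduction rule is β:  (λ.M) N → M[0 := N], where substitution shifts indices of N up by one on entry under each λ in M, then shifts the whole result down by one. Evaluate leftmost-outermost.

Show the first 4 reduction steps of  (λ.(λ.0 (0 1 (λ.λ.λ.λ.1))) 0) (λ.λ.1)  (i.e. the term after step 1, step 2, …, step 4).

Answer: after 4 steps: λ.(λ.λ.λ.1) (λ.λ.λ.λ.1)

Reduction:
  start: (λ.(λ.0 (0 1 (λ.λ.λ.λ.1))) 0) (λ.λ.1)
  step 1: (λ.0 (0 (λ.λ.1) (λ.λ.λ.λ.1))) (λ.λ.1)
  step 2: (λ.λ.1) ((λ.λ.1) (λ.λ.1) (λ.λ.λ.λ.1))
  step 3: λ.(λ.λ.1) (λ.λ.1) (λ.λ.λ.λ.1)
  step 4: λ.(λ.λ.λ.1) (λ.λ.λ.λ.1)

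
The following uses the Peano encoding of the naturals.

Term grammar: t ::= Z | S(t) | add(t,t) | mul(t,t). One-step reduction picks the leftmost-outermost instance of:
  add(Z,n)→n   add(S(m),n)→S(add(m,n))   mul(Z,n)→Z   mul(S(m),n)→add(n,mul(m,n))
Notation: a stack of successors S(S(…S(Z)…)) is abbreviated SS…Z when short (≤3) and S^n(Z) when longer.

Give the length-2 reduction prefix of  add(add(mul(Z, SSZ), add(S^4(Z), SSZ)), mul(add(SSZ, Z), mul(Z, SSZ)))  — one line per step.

  start: add(add(mul(Z, SSZ), add(S^4(Z), SSZ)), mul(add(SSZ, Z), mul(Z, SSZ)))
  step 1: add(add(Z, add(S^4(Z), SSZ)), mul(add(SSZ, Z), mul(Z, SSZ)))
  step 2: add(add(S^4(Z), SSZ), mul(add(SSZ, Z), mul(Z, SSZ)))

Answer: after 2 steps: add(add(S^4(Z), SSZ), mul(add(SSZ, Z), mul(Z, SSZ)))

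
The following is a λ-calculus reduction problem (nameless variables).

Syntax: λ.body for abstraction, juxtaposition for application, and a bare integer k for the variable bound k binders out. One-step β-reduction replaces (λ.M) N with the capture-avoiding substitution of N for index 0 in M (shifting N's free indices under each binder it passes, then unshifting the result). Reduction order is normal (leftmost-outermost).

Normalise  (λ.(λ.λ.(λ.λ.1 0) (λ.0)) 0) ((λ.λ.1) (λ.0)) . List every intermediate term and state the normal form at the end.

Answer: normal form = λ.λ.0  (in 4 steps)

Derivation:
  start: (λ.(λ.λ.(λ.λ.1 0) (λ.0)) 0) ((λ.λ.1) (λ.0))
  →1  (λ.λ.(λ.λ.1 0) (λ.0)) ((λ.λ.1) (λ.0))
  →2  λ.(λ.λ.1 0) (λ.0)
  →3  λ.λ.(λ.0) 0
  →4  λ.λ.0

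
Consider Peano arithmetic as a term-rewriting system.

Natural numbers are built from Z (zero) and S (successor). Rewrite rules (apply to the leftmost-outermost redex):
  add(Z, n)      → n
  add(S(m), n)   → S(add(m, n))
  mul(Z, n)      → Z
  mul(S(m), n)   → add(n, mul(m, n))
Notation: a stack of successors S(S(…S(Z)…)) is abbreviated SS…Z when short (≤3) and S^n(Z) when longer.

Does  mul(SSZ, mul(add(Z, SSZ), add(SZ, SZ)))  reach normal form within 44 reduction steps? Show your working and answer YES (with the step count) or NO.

  start: mul(SSZ, mul(add(Z, SSZ), add(SZ, SZ)))
  step 1: add(mul(add(Z, SSZ), add(SZ, SZ)), mul(SZ, mul(add(Z, SSZ), add(SZ, SZ))))
  step 2: add(mul(SSZ, add(SZ, SZ)), mul(SZ, mul(add(Z, SSZ), add(SZ, SZ))))
  step 3: add(add(add(SZ, SZ), mul(SZ, add(SZ, SZ))), mul(SZ, mul(add(Z, SSZ), add(SZ, SZ))))
  step 4: add(add(S(add(Z, SZ)), mul(SZ, add(SZ, SZ))), mul(SZ, mul(add(Z, SSZ), add(SZ, SZ))))
  step 5: add(S(add(add(Z, SZ), mul(SZ, add(SZ, SZ)))), mul(SZ, mul(add(Z, SSZ), add(SZ, SZ))))
  step 6: S(add(add(add(Z, SZ), mul(SZ, add(SZ, SZ))), mul(SZ, mul(add(Z, SSZ), add(SZ, SZ)))))
  step 7: S(add(add(SZ, mul(SZ, add(SZ, SZ))), mul(SZ, mul(add(Z, SSZ), add(SZ, SZ)))))
  step 8: S(add(S(add(Z, mul(SZ, add(SZ, SZ)))), mul(SZ, mul(add(Z, SSZ), add(SZ, SZ)))))
  step 9: S(S(add(add(Z, mul(SZ, add(SZ, SZ))), mul(SZ, mul(add(Z, SSZ), add(SZ, SZ))))))
  step 10: S(S(add(mul(SZ, add(SZ, SZ)), mul(SZ, mul(add(Z, SSZ), add(SZ, SZ))))))
  step 11: S(S(add(add(add(SZ, SZ), mul(Z, add(SZ, SZ))), mul(SZ, mul(add(Z, SSZ), add(SZ, SZ))))))
  step 12: S(S(add(add(S(add(Z, SZ)), mul(Z, add(SZ, SZ))), mul(SZ, mul(add(Z, SSZ), add(SZ, SZ))))))
  step 13: S(S(add(S(add(add(Z, SZ), mul(Z, add(SZ, SZ)))), mul(SZ, mul(add(Z, SSZ), add(SZ, SZ))))))
  step 14: S(S(S(add(add(add(Z, SZ), mul(Z, add(SZ, SZ))), mul(SZ, mul(add(Z, SSZ), add(SZ, SZ)))))))
  step 15: S(S(S(add(add(SZ, mul(Z, add(SZ, SZ))), mul(SZ, mul(add(Z, SSZ), add(SZ, SZ)))))))
  step 16: S(S(S(add(S(add(Z, mul(Z, add(SZ, SZ)))), mul(SZ, mul(add(Z, SSZ), add(SZ, SZ)))))))
  step 17: S(S(S(S(add(add(Z, mul(Z, add(SZ, SZ))), mul(SZ, mul(add(Z, SSZ), add(SZ, SZ))))))))
  step 18: S(S(S(S(add(mul(Z, add(SZ, SZ)), mul(SZ, mul(add(Z, SSZ), add(SZ, SZ))))))))
  step 19: S(S(S(S(add(Z, mul(SZ, mul(add(Z, SSZ), add(SZ, SZ))))))))
  step 20: S(S(S(S(mul(SZ, mul(add(Z, SSZ), add(SZ, SZ)))))))
  step 21: S(S(S(S(add(mul(add(Z, SSZ), add(SZ, SZ)), mul(Z, mul(add(Z, SSZ), add(SZ, SZ))))))))
  step 22: S(S(S(S(add(mul(SSZ, add(SZ, SZ)), mul(Z, mul(add(Z, SSZ), add(SZ, SZ))))))))
  step 23: S(S(S(S(add(add(add(SZ, SZ), mul(SZ, add(SZ, SZ))), mul(Z, mul(add(Z, SSZ), add(SZ, SZ))))))))
  step 24: S(S(S(S(add(add(S(add(Z, SZ)), mul(SZ, add(SZ, SZ))), mul(Z, mul(add(Z, SSZ), add(SZ, SZ))))))))
  step 25: S(S(S(S(add(S(add(add(Z, SZ), mul(SZ, add(SZ, SZ)))), mul(Z, mul(add(Z, SSZ), add(SZ, SZ))))))))
  step 26: S(S(S(S(S(add(add(add(Z, SZ), mul(SZ, add(SZ, SZ))), mul(Z, mul(add(Z, SSZ), add(SZ, SZ)))))))))
  step 27: S(S(S(S(S(add(add(SZ, mul(SZ, add(SZ, SZ))), mul(Z, mul(add(Z, SSZ), add(SZ, SZ)))))))))
  step 28: S(S(S(S(S(add(S(add(Z, mul(SZ, add(SZ, SZ)))), mul(Z, mul(add(Z, SSZ), add(SZ, SZ)))))))))
  step 29: S(S(S(S(S(S(add(add(Z, mul(SZ, add(SZ, SZ))), mul(Z, mul(add(Z, SSZ), add(SZ, SZ))))))))))
  step 30: S(S(S(S(S(S(add(mul(SZ, add(SZ, SZ)), mul(Z, mul(add(Z, SSZ), add(SZ, SZ))))))))))
  step 31: S(S(S(S(S(S(add(add(add(SZ, SZ), mul(Z, add(SZ, SZ))), mul(Z, mul(add(Z, SSZ), add(SZ, SZ))))))))))
  step 32: S(S(S(S(S(S(add(add(S(add(Z, SZ)), mul(Z, add(SZ, SZ))), mul(Z, mul(add(Z, SSZ), add(SZ, SZ))))))))))
  step 33: S(S(S(S(S(S(add(S(add(add(Z, SZ), mul(Z, add(SZ, SZ)))), mul(Z, mul(add(Z, SSZ), add(SZ, SZ))))))))))
  step 34: S(S(S(S(S(S(S(add(add(add(Z, SZ), mul(Z, add(SZ, SZ))), mul(Z, mul(add(Z, SSZ), add(SZ, SZ)))))))))))
  step 35: S(S(S(S(S(S(S(add(add(SZ, mul(Z, add(SZ, SZ))), mul(Z, mul(add(Z, SSZ), add(SZ, SZ)))))))))))
  step 36: S(S(S(S(S(S(S(add(S(add(Z, mul(Z, add(SZ, SZ)))), mul(Z, mul(add(Z, SSZ), add(SZ, SZ)))))))))))
  step 37: S(S(S(S(S(S(S(S(add(add(Z, mul(Z, add(SZ, SZ))), mul(Z, mul(add(Z, SSZ), add(SZ, SZ))))))))))))
  step 38: S(S(S(S(S(S(S(S(add(mul(Z, add(SZ, SZ)), mul(Z, mul(add(Z, SSZ), add(SZ, SZ))))))))))))
  step 39: S(S(S(S(S(S(S(S(add(Z, mul(Z, mul(add(Z, SSZ), add(SZ, SZ))))))))))))
  step 40: S(S(S(S(S(S(S(S(mul(Z, mul(add(Z, SSZ), add(SZ, SZ)))))))))))
  step 41: S^8(Z)

Answer: YES — reaches normal form S^8(Z) in 41 ≤ 44 steps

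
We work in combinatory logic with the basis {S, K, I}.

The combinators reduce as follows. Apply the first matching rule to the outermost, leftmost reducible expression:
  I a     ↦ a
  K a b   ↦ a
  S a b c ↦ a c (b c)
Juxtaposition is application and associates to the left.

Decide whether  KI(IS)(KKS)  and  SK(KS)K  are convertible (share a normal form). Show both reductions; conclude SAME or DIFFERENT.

Term A:
  start: KI(IS)(KKS)
  [1] I(KKS)
  [2] KKS
  [3] K

Term B:
  start: SK(KS)K
  [1] KK(KSK)
  [2] K

Answer: SAME — A ⇓ K, B ⇓ K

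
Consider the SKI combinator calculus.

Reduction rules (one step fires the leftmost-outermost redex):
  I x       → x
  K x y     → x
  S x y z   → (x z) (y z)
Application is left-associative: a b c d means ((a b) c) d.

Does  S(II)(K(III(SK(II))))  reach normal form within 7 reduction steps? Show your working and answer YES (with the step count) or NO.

Answer: YES — reaches normal form SI(K(SKI)) in 5 ≤ 7 steps

Working:
  start: S(II)(K(III(SK(II))))
  [1] SI(K(III(SK(II))))
  [2] SI(K(II(SK(II))))
  [3] SI(K(I(SK(II))))
  [4] SI(K(SK(II)))
  [5] SI(K(SKI))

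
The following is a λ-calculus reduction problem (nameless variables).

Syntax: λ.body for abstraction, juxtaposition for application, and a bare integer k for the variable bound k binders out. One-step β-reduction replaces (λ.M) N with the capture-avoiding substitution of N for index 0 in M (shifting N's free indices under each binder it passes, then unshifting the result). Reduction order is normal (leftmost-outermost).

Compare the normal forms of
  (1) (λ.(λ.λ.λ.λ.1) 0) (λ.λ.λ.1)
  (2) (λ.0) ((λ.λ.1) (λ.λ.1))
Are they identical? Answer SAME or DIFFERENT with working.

Term A:
  start: (λ.(λ.λ.λ.λ.1) 0) (λ.λ.λ.1)
  step 1: (λ.λ.λ.λ.1) (λ.λ.λ.1)
  step 2: λ.λ.λ.1

Term B:
  start: (λ.0) ((λ.λ.1) (λ.λ.1))
  step 1: (λ.λ.1) (λ.λ.1)
  step 2: λ.λ.λ.1

Answer: SAME — A ⇓ λ.λ.λ.1, B ⇓ λ.λ.λ.1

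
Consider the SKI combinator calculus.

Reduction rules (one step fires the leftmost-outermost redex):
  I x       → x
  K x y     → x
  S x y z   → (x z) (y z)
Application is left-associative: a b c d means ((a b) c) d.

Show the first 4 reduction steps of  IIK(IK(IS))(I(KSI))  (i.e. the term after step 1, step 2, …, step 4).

  start: IIK(IK(IS))(I(KSI))
  →1  IK(IK(IS))(I(KSI))
  →2  K(IK(IS))(I(KSI))
  →3  IK(IS)
  →4  K(IS)

Answer: after 4 steps: K(IS)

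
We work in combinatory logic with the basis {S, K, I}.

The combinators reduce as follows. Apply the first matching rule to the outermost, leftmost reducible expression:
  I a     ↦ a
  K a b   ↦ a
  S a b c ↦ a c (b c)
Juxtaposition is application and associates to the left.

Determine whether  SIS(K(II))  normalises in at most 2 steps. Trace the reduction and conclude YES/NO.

  start: SIS(K(II))
  step 1: I(K(II))(S(K(II)))
  step 2: K(II)(S(K(II)))

Answer: NO — after 2 steps the term is K(II)(S(K(II))), not yet normal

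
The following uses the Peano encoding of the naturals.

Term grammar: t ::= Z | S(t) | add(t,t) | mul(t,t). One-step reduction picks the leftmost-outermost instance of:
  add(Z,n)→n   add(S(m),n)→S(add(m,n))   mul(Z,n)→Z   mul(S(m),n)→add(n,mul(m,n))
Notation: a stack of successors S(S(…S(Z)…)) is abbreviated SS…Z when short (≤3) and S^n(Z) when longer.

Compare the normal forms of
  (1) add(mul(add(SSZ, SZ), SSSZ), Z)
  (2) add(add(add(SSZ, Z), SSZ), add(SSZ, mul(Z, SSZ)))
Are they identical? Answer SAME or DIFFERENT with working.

Term A:
  start: add(mul(add(SSZ, SZ), SSSZ), Z)
  [1] add(mul(S(add(SZ, SZ)), SSSZ), Z)
  [2] add(add(SSSZ, mul(add(SZ, SZ), SSSZ)), Z)
  [3] add(S(add(SSZ, mul(add(SZ, SZ), SSSZ))), Z)
  [4] S(add(add(SSZ, mul(add(SZ, SZ), SSSZ)), Z))
  [5] S(add(S(add(SZ, mul(add(SZ, SZ), SSSZ))), Z))
  [6] S(S(add(add(SZ, mul(add(SZ, SZ), SSSZ)), Z)))
  [7] S(S(add(S(add(Z, mul(add(SZ, SZ), SSSZ))), Z)))
  [8] S(S(S(add(add(Z, mul(add(SZ, SZ), SSSZ)), Z))))
  [9] S(S(S(add(mul(add(SZ, SZ), SSSZ), Z))))
  [10] S(S(S(add(mul(S(add(Z, SZ)), SSSZ), Z))))
  [11] S(S(S(add(add(SSSZ, mul(add(Z, SZ), SSSZ)), Z))))
  [12] S(S(S(add(S(add(SSZ, mul(add(Z, SZ), SSSZ))), Z))))
  [13] S(S(S(S(add(add(SSZ, mul(add(Z, SZ), SSSZ)), Z)))))
  [14] S(S(S(S(add(S(add(SZ, mul(add(Z, SZ), SSSZ))), Z)))))
  [15] S(S(S(S(S(add(add(SZ, mul(add(Z, SZ), SSSZ)), Z))))))
  [16] S(S(S(S(S(add(S(add(Z, mul(add(Z, SZ), SSSZ))), Z))))))
  [17] S(S(S(S(S(S(add(add(Z, mul(add(Z, SZ), SSSZ)), Z)))))))
  [18] S(S(S(S(S(S(add(mul(add(Z, SZ), SSSZ), Z)))))))
  [19] S(S(S(S(S(S(add(mul(SZ, SSSZ), Z)))))))
  [20] S(S(S(S(S(S(add(add(SSSZ, mul(Z, SSSZ)), Z)))))))
  [21] S(S(S(S(S(S(add(S(add(SSZ, mul(Z, SSSZ))), Z)))))))
  [22] S(S(S(S(S(S(S(add(add(SSZ, mul(Z, SSSZ)), Z))))))))
  [23] S(S(S(S(S(S(S(add(S(add(SZ, mul(Z, SSSZ))), Z))))))))
  [24] S(S(S(S(S(S(S(S(add(add(SZ, mul(Z, SSSZ)), Z)))))))))
  [25] S(S(S(S(S(S(S(S(add(S(add(Z, mul(Z, SSSZ))), Z)))))))))
  [26] S(S(S(S(S(S(S(S(S(add(add(Z, mul(Z, SSSZ)), Z))))))))))
  [27] S(S(S(S(S(S(S(S(S(add(mul(Z, SSSZ), Z))))))))))
  [28] S(S(S(S(S(S(S(S(S(add(Z, Z))))))))))
  [29] S^9(Z)

Term B:
  start: add(add(add(SSZ, Z), SSZ), add(SSZ, mul(Z, SSZ)))
  [1] add(add(S(add(SZ, Z)), SSZ), add(SSZ, mul(Z, SSZ)))
  [2] add(S(add(add(SZ, Z), SSZ)), add(SSZ, mul(Z, SSZ)))
  [3] S(add(add(add(SZ, Z), SSZ), add(SSZ, mul(Z, SSZ))))
  [4] S(add(add(S(add(Z, Z)), SSZ), add(SSZ, mul(Z, SSZ))))
  [5] S(add(S(add(add(Z, Z), SSZ)), add(SSZ, mul(Z, SSZ))))
  [6] S(S(add(add(add(Z, Z), SSZ), add(SSZ, mul(Z, SSZ)))))
  [7] S(S(add(add(Z, SSZ), add(SSZ, mul(Z, SSZ)))))
  [8] S(S(add(SSZ, add(SSZ, mul(Z, SSZ)))))
  [9] S(S(S(add(SZ, add(SSZ, mul(Z, SSZ))))))
  [10] S(S(S(S(add(Z, add(SSZ, mul(Z, SSZ)))))))
  [11] S(S(S(S(add(SSZ, mul(Z, SSZ))))))
  [12] S(S(S(S(S(add(SZ, mul(Z, SSZ)))))))
  [13] S(S(S(S(S(S(add(Z, mul(Z, SSZ))))))))
  [14] S(S(S(S(S(S(mul(Z, SSZ)))))))
  [15] S^6(Z)

Answer: DIFFERENT — A ⇓ S^9(Z), B ⇓ S^6(Z)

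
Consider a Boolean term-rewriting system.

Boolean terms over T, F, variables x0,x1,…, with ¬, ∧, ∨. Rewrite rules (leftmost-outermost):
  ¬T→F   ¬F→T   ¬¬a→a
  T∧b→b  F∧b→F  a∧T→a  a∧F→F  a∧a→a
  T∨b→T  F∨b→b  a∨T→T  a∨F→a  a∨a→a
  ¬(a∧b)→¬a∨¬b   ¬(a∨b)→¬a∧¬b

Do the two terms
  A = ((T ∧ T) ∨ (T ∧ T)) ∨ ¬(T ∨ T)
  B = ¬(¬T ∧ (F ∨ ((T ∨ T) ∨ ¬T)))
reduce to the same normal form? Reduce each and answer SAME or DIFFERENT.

Answer: SAME — A ⇓ T, B ⇓ T

Working:
Term A:
  start: ((T ∧ T) ∨ (T ∧ T)) ∨ ¬(T ∨ T)
  step 1: (T ∧ T) ∨ ¬(T ∨ T)
  step 2: T ∨ ¬(T ∨ T)
  step 3: T

Term B:
  start: ¬(¬T ∧ (F ∨ ((T ∨ T) ∨ ¬T)))
  step 1: ¬¬T ∨ ¬(F ∨ ((T ∨ T) ∨ ¬T))
  step 2: T ∨ ¬(F ∨ ((T ∨ T) ∨ ¬T))
  step 3: T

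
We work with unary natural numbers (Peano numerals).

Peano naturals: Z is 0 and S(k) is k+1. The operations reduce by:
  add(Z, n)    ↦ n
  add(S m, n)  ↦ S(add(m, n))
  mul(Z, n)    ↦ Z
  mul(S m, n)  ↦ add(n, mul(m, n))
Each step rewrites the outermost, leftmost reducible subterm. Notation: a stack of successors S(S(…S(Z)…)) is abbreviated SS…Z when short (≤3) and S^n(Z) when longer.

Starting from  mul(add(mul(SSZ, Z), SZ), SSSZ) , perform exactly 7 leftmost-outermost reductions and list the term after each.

  start: mul(add(mul(SSZ, Z), SZ), SSSZ)
  →1  mul(add(add(Z, mul(SZ, Z)), SZ), SSSZ)
  →2  mul(add(mul(SZ, Z), SZ), SSSZ)
  →3  mul(add(add(Z, mul(Z, Z)), SZ), SSSZ)
  →4  mul(add(mul(Z, Z), SZ), SSSZ)
  →5  mul(add(Z, SZ), SSSZ)
  →6  mul(SZ, SSSZ)
  →7  add(SSSZ, mul(Z, SSSZ))

Answer: after 7 steps: add(SSSZ, mul(Z, SSSZ))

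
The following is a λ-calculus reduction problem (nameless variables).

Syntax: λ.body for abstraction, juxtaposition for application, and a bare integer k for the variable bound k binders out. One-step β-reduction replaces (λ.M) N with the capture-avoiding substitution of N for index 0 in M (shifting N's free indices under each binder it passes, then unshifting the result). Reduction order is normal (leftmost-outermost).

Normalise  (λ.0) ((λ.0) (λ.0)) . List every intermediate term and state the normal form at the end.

  start: (λ.0) ((λ.0) (λ.0))
  step 1: (λ.0) (λ.0)
  step 2: λ.0

Answer: normal form = λ.0  (in 2 steps)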